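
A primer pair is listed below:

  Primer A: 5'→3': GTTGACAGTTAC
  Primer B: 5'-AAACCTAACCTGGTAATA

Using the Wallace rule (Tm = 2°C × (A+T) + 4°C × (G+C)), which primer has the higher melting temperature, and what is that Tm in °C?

Primer A: A+T=7, G+C=5 → Tm = 2(7)+4(5) = 34°C
Primer B: A+T=12, G+C=6 → Tm = 2(12)+4(6) = 48°C
34°C vs 48°C → primer B is higher.

Primer B, 48°C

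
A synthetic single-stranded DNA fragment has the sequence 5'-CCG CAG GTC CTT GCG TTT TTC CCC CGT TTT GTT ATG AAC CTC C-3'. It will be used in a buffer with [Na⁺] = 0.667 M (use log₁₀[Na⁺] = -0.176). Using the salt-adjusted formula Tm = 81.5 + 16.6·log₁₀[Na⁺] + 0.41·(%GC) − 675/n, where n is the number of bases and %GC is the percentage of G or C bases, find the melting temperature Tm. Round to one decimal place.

84.8°C

Length n = 43. Scanning the sequence gives C=15, T=16, G=8, A=4.
G+C = 23, so %GC = 23/43 × 100 = 53.488%
Salt term: 16.6 × (-0.176) = -2.922
GC term: 0.41 × 53.488 = 21.93; length term: −675/43 = −15.698
Tm = 81.5 + (-2.922) + 21.93 − 15.698 = 84.81 → 84.8°C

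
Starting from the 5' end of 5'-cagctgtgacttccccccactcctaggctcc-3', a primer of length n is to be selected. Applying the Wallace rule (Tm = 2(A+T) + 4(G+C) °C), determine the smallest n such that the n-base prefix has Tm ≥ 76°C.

First 22 bases: CAGCTGTGACTTCCCCCCACTC → Tm = 72°C (< 76°C)
First 23 bases: CAGCTGTGACTTCCCCCCACTCC → Tm = 76°C (≥ 76°C)
Each additional base adds 2°C (A/T) or 4°C (G/C), so Tm is non-decreasing in n; n = 23 is the first length to reach 76°C.

n = 23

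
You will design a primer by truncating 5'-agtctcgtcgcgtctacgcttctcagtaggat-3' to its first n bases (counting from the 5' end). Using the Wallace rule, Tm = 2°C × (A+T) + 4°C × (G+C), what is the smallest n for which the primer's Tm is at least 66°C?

First 20 bases: AGTCTCGTCGCGTCTACGCT → Tm = 64°C (< 66°C)
First 21 bases: AGTCTCGTCGCGTCTACGCTT → Tm = 66°C (≥ 66°C)
Since every base adds ≥2°C, Tm only increases with n, so the threshold is first crossed at n = 21.

n = 21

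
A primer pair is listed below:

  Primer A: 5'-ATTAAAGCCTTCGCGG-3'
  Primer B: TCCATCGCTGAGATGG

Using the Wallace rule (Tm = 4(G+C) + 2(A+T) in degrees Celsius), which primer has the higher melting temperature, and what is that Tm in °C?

Primer A: A+T=8, G+C=8 → Tm = 2(8)+4(8) = 48°C
Primer B: A+T=7, G+C=9 → Tm = 2(7)+4(9) = 50°C
48°C vs 50°C → primer B is higher.

Primer B, 50°C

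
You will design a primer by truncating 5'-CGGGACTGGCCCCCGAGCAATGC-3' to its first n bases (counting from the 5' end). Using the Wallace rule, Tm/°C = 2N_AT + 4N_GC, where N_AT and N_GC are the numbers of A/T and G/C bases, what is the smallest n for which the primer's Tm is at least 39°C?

n = 11

First 10 bases: CGGGACTGGC → Tm = 36°C (< 39°C)
First 11 bases: CGGGACTGGCC → Tm = 40°C (≥ 39°C)
Each additional base adds 2°C (A/T) or 4°C (G/C), so Tm is non-decreasing in n; n = 11 is the first length to reach 39°C.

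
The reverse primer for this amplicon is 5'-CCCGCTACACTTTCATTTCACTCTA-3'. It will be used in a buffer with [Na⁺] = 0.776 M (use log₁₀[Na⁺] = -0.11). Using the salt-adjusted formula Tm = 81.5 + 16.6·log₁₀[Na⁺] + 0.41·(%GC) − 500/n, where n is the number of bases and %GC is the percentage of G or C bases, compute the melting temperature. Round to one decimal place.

Length n = 25. Base counts: C=10, T=9, A=5, G=1
G+C = 11, so %GC = 11/25 × 100 = 44%
Salt term: 16.6 × (-0.11) = -1.826
GC term: 0.41 × 44 = 18.04; length term: −500/25 = −20
Tm = 81.5 + (-1.826) + 18.04 − 20 = 77.714 → 77.7°C

77.7°C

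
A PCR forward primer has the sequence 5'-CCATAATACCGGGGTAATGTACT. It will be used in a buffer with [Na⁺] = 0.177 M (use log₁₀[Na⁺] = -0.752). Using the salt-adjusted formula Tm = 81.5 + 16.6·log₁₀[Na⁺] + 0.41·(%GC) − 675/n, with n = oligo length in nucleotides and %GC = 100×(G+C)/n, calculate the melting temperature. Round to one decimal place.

Length n = 23. Scanning the sequence gives T=6, G=5, A=7, C=5.
G+C = 10, so %GC = 10/23 × 100 = 43.478%
Salt term: 16.6 × (-0.752) = -12.483
GC term: 0.41 × 43.478 = 17.826; length term: −675/23 = −29.348
Tm = 81.5 + (-12.483) + 17.826 − 29.348 = 57.495 → 57.5°C

57.5°C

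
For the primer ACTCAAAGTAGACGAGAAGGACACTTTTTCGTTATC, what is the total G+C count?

Base counts: C=7, A=12, G=7, T=10
G+C = 7 + 7 = 14

14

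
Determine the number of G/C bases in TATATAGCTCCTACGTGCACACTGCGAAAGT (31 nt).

14

Scanning the sequence gives A=9, G=6, C=8, T=8.
G+C = 6 + 8 = 14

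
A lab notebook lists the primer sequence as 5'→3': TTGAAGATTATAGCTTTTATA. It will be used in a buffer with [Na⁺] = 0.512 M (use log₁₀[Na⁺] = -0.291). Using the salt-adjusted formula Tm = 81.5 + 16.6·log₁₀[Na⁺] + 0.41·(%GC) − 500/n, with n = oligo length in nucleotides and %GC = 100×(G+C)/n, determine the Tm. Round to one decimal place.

Length n = 21. Base counts: A=7, C=1, G=3, T=10
G+C = 4, so %GC = 4/21 × 100 = 19.048%
Salt term: 16.6 × (-0.291) = -4.831
GC term: 0.41 × 19.048 = 7.81; length term: −500/21 = −23.81
Tm = 81.5 + (-4.831) + 7.81 − 23.81 = 60.669 → 60.7°C

60.7°C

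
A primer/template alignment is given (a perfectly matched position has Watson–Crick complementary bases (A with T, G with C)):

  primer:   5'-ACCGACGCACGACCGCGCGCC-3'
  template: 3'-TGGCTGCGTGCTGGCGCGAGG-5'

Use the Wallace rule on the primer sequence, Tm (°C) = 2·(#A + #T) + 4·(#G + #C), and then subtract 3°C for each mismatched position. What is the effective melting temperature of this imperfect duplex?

Primer base counts: A=4, T=0, G=6, C=11 → A+T=4, G+C=17
Perfect-match Tm = 2(4) + 4(17) = 8 + 68 = 76°C
Mismatches (positions where the bases are not complementary): 1 (at position 19)
Effective Tm = 76 − 1×3 = 76 − 3 = 73°C

73°C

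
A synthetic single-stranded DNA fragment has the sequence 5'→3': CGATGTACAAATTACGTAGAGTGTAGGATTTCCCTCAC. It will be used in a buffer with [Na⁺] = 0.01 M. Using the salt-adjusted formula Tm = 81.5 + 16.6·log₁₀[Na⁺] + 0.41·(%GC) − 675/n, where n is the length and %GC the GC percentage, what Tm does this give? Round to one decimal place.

Length n = 38. Base counts: T=11, G=8, A=11, C=8
G+C = 16, so %GC = 16/38 × 100 = 42.105%
Salt term: 16.6 × (-2) = -33.2
GC term: 0.41 × 42.105 = 17.263; length term: −675/38 = −17.763
Tm = 81.5 + (-33.2) + 17.263 − 17.763 = 47.8 → 47.8°C

47.8°C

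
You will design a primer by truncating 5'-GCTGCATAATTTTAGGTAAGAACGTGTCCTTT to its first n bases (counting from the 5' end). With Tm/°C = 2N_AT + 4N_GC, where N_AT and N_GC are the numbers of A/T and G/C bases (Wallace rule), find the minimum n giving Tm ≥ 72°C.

First 25 bases: GCTGCATAATTTTAGGTAAGAACGT → Tm = 68°C (< 72°C)
First 26 bases: GCTGCATAATTTTAGGTAAGAACGTG → Tm = 72°C (≥ 72°C)
Each additional base adds 2°C (A/T) or 4°C (G/C), so Tm is non-decreasing in n; n = 26 is the first length to reach 72°C.

n = 26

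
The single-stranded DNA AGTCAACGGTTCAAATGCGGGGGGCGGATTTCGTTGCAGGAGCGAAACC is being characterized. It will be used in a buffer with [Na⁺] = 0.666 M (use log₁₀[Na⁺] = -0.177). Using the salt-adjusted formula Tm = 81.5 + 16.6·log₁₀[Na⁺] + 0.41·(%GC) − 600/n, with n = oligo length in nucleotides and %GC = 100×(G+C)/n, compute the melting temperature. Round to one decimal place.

Length n = 49. Base counts: C=10, T=9, G=18, A=12
G+C = 28, so %GC = 28/49 × 100 = 57.143%
Salt term: 16.6 × (-0.177) = -2.938
GC term: 0.41 × 57.143 = 23.429; length term: −600/49 = −12.245
Tm = 81.5 + (-2.938) + 23.429 − 12.245 = 89.746 → 89.7°C

89.7°C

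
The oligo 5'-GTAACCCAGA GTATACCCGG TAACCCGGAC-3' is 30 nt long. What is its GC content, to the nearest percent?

57%

Counting bases: G=7, A=9, T=4, C=10
G+C = 7 + 10 = 17 out of 30 bases
%GC = 17/30 × 100 = 56.67% ≈ 57%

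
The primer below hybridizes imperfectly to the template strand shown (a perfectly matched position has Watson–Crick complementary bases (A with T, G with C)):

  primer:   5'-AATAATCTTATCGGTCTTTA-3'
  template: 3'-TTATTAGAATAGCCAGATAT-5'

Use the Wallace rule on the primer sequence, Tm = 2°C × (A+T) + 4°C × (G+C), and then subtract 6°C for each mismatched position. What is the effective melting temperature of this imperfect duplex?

Primer base counts: A=6, T=9, G=2, C=3 → A+T=15, G+C=5
Perfect-match Tm = 2(15) + 4(5) = 30 + 20 = 50°C
Mismatches (positions where the bases are not complementary): 1 (at position 18)
Effective Tm = 50 − 1×6 = 50 − 6 = 44°C

44°C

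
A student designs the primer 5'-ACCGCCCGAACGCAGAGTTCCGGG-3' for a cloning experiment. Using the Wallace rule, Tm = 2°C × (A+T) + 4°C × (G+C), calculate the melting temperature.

Counting bases: T=2, G=8, C=9, A=5
So N_AT = 7 and N_GC = 17.
Tm = 2×7 + 4×17 = 82°C

82°C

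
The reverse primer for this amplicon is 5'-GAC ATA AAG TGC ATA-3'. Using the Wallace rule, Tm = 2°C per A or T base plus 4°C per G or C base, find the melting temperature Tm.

40°C

A=7, T=3, G=3, C=2
AT pairs contribute 10, GC pairs contribute 5.
Tm = 4·5 + 2·10 = 20 + 20 = 40°C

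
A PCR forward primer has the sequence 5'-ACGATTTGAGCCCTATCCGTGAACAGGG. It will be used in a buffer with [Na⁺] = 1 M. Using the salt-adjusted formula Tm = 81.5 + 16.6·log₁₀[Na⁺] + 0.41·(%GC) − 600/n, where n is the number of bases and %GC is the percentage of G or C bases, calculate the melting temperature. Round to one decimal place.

Length n = 28. Base counts: T=6, C=7, G=8, A=7
G+C = 15, so %GC = 15/28 × 100 = 53.571%
Salt term: 16.6 × (0) = 0
GC term: 0.41 × 53.571 = 21.964; length term: −600/28 = −21.429
Tm = 81.5 + (0) + 21.964 − 21.429 = 82.035 → 82.0°C

82.0°C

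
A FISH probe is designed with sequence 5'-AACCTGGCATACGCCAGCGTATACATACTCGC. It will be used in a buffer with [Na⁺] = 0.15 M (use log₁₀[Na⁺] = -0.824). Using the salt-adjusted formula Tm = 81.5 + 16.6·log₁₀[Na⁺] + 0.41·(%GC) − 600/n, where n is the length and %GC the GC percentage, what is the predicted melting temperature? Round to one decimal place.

Length n = 32. Base counts: G=6, C=11, T=6, A=9
G+C = 17, so %GC = 17/32 × 100 = 53.125%
Salt term: 16.6 × (-0.824) = -13.678
GC term: 0.41 × 53.125 = 21.781; length term: −600/32 = −18.75
Tm = 81.5 + (-13.678) + 21.781 − 18.75 = 70.853 → 70.9°C

70.9°C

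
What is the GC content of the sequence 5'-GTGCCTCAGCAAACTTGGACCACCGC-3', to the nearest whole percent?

Base counts: C=10, T=4, A=6, G=6
G+C = 6 + 10 = 16 out of 26 bases
%GC = 16/26 × 100 = 61.54% ≈ 62%

62%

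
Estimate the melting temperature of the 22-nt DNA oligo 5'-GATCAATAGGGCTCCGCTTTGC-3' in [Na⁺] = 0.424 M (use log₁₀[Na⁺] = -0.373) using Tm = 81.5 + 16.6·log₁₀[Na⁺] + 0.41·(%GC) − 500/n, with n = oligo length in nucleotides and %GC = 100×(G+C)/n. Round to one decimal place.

Length n = 22. Counting bases: A=4, G=6, T=6, C=6
G+C = 12, so %GC = 12/22 × 100 = 54.545%
Salt term: 16.6 × (-0.373) = -6.192
GC term: 0.41 × 54.545 = 22.363; length term: −500/22 = −22.727
Tm = 81.5 + (-6.192) + 22.363 − 22.727 = 74.944 → 74.9°C

74.9°C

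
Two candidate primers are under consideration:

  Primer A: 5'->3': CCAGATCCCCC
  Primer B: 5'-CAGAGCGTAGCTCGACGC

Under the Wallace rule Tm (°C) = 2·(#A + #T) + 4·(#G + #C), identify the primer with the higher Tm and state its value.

Primer A: A+T=3, G+C=8 → Tm = 2(3)+4(8) = 38°C
Primer B: A+T=6, G+C=12 → Tm = 2(6)+4(12) = 60°C
38°C vs 60°C → primer B is higher.

Primer B, 60°C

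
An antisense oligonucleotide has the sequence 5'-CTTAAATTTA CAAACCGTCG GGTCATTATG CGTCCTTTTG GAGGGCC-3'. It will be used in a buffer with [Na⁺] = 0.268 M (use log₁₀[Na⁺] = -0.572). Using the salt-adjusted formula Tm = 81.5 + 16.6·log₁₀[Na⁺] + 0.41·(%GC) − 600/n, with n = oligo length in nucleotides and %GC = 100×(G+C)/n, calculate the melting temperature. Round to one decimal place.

Length n = 47. Scanning the sequence gives A=10, C=11, G=11, T=15.
G+C = 22, so %GC = 22/47 × 100 = 46.809%
Salt term: 16.6 × (-0.572) = -9.495
GC term: 0.41 × 46.809 = 19.192; length term: −600/47 = −12.766
Tm = 81.5 + (-9.495) + 19.192 − 12.766 = 78.431 → 78.4°C

78.4°C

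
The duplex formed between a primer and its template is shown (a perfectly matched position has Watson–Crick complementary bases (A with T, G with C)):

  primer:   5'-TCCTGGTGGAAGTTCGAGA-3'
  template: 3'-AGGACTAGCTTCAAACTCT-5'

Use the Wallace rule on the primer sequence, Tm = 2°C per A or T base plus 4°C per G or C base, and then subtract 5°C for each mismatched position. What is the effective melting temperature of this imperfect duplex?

43°C

Primer base counts: A=4, T=5, G=7, C=3 → A+T=9, G+C=10
Perfect-match Tm = 2(9) + 4(10) = 18 + 40 = 58°C
Mismatches (positions where the bases are not complementary): 3 (at positions 6, 8, 15)
Effective Tm = 58 − 3×5 = 58 − 15 = 43°C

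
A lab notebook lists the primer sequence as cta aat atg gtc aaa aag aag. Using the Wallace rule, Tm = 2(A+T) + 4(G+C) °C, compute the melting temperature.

54°C

T=4, C=2, G=4, A=11
So N_AT = 15 and N_GC = 6.
Tm = 4·6 + 2·15 = 24 + 30 = 54°C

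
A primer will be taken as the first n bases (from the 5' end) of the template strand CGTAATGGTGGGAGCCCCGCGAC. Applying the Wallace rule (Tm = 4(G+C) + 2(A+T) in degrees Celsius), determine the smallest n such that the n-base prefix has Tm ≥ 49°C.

First 15 bases: CGTAATGGTGGGAGC → Tm = 48°C (< 49°C)
First 16 bases: CGTAATGGTGGGAGCC → Tm = 52°C (≥ 49°C)
Since every base adds ≥2°C, Tm only increases with n, so the threshold is first crossed at n = 16.

n = 16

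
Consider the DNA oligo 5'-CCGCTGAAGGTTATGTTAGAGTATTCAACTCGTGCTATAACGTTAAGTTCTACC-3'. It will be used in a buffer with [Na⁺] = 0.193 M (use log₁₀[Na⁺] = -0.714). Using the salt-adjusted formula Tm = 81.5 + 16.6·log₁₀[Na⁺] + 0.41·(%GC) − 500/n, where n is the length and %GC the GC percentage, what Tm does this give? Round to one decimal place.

77.1°C

Length n = 54. Counting bases: C=11, G=11, T=18, A=14
G+C = 22, so %GC = 22/54 × 100 = 40.741%
Salt term: 16.6 × (-0.714) = -11.852
GC term: 0.41 × 40.741 = 16.704; length term: −500/54 = −9.259
Tm = 81.5 + (-11.852) + 16.704 − 9.259 = 77.093 → 77.1°C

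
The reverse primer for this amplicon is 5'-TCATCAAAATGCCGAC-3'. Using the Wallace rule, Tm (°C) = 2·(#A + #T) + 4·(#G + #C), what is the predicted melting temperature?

46°C

Counting bases: T=3, A=6, G=2, C=5
AT pairs contribute 9, GC pairs contribute 7.
Tm = 4·7 + 2·9 = 28 + 18 = 46°C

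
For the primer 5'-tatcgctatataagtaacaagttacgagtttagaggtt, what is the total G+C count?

12

Base counts: T=13, G=8, C=4, A=13
Total G or C: 8 + 4 = 12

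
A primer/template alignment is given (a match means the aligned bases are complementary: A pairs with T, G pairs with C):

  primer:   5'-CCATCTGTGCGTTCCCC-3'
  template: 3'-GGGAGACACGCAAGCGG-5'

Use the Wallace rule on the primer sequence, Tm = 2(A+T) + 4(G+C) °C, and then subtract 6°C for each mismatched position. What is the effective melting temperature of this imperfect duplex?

Primer base counts: A=1, T=5, G=3, C=8 → A+T=6, G+C=11
Perfect-match Tm = 2(6) + 4(11) = 12 + 44 = 56°C
Mismatches (positions where the bases are not complementary): 2 (at positions 3, 15)
Effective Tm = 56 − 2×6 = 56 − 12 = 44°C

44°C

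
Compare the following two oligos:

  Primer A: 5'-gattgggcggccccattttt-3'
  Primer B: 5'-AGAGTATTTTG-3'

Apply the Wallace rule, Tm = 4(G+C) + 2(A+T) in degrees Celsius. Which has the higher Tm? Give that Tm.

Primer A: A+T=9, G+C=11 → Tm = 2(9)+4(11) = 62°C
Primer B: A+T=8, G+C=3 → Tm = 2(8)+4(3) = 28°C
62°C vs 28°C → primer A is higher.

Primer A, 62°C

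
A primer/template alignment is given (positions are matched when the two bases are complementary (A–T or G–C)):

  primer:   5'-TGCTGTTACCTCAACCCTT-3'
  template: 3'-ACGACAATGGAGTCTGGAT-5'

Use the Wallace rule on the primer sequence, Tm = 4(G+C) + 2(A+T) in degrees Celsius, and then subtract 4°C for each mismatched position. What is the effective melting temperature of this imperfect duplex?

Primer base counts: A=3, T=7, G=2, C=7 → A+T=10, G+C=9
Perfect-match Tm = 2(10) + 4(9) = 20 + 36 = 56°C
Mismatches (positions where the bases are not complementary): 3 (at positions 14, 15, 19)
Effective Tm = 56 − 3×4 = 56 − 12 = 44°C

44°C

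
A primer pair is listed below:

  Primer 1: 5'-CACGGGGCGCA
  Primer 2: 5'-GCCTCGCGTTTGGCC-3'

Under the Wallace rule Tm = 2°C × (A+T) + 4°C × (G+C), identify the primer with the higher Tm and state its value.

Primer 2, 52°C

Primer 1: A+T=2, G+C=9 → Tm = 2(2)+4(9) = 40°C
Primer 2: A+T=4, G+C=11 → Tm = 2(4)+4(11) = 52°C
40°C vs 52°C → primer 2 is higher.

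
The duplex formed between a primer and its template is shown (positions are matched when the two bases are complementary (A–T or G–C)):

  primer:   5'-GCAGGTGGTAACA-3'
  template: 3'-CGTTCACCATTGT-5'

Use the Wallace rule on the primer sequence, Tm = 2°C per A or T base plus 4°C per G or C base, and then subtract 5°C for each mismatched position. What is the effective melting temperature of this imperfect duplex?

Primer base counts: A=4, T=2, G=5, C=2 → A+T=6, G+C=7
Perfect-match Tm = 2(6) + 4(7) = 12 + 28 = 40°C
Mismatches (positions where the bases are not complementary): 1 (at position 4)
Effective Tm = 40 − 1×5 = 40 − 5 = 35°C

35°C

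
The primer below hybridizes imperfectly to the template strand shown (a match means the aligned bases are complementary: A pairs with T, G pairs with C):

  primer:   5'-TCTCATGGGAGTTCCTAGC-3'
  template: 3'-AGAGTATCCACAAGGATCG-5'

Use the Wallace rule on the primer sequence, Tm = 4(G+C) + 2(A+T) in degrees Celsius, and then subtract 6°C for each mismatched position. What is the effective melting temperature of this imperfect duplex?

Primer base counts: A=3, T=6, G=5, C=5 → A+T=9, G+C=10
Perfect-match Tm = 2(9) + 4(10) = 18 + 40 = 58°C
Mismatches (positions where the bases are not complementary): 2 (at positions 7, 10)
Effective Tm = 58 − 2×6 = 58 − 12 = 46°C

46°C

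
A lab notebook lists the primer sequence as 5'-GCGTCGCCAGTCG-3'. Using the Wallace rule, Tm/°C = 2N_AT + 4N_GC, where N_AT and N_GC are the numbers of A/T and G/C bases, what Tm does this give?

46°C

Counting bases: G=5, T=2, A=1, C=5
AT pairs contribute 3, GC pairs contribute 10.
Tm = 4·10 + 2·3 = 40 + 6 = 46°C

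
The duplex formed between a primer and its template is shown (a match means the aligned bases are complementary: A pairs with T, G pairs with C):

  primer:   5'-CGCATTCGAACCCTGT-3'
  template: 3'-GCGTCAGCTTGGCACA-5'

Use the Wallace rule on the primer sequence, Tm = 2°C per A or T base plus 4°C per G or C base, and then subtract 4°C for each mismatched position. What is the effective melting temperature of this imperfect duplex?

42°C

Primer base counts: A=3, T=4, G=3, C=6 → A+T=7, G+C=9
Perfect-match Tm = 2(7) + 4(9) = 14 + 36 = 50°C
Mismatches (positions where the bases are not complementary): 2 (at positions 5, 13)
Effective Tm = 50 − 2×4 = 50 − 8 = 42°C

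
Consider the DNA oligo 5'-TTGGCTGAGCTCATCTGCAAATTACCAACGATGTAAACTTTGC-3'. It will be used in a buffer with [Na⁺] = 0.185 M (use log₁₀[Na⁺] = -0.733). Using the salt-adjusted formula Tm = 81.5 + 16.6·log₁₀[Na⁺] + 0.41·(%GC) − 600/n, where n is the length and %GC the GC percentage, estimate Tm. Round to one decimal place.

72.5°C

Length n = 43. Base counts: G=8, A=12, T=13, C=10
G+C = 18, so %GC = 18/43 × 100 = 41.86%
Salt term: 16.6 × (-0.733) = -12.168
GC term: 0.41 × 41.86 = 17.163; length term: −600/43 = −13.953
Tm = 81.5 + (-12.168) + 17.163 − 13.953 = 72.542 → 72.5°C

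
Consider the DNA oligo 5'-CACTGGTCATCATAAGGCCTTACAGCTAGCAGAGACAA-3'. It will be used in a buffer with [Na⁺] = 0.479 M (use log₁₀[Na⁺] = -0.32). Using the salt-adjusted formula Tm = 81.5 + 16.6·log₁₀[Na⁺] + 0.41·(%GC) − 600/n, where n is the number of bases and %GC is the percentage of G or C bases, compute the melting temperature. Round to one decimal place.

Length n = 38. Counting bases: A=13, C=10, G=8, T=7
G+C = 18, so %GC = 18/38 × 100 = 47.368%
Salt term: 16.6 × (-0.32) = -5.312
GC term: 0.41 × 47.368 = 19.421; length term: −600/38 = −15.789
Tm = 81.5 + (-5.312) + 19.421 − 15.789 = 79.82 → 79.8°C

79.8°C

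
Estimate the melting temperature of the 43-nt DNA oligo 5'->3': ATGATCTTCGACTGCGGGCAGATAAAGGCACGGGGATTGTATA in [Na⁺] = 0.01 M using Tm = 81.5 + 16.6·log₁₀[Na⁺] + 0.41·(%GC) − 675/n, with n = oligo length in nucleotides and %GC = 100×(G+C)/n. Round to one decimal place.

52.6°C

Length n = 43. C=7, A=12, G=14, T=10
G+C = 21, so %GC = 21/43 × 100 = 48.837%
Salt term: 16.6 × (-2) = -33.2
GC term: 0.41 × 48.837 = 20.023; length term: −675/43 = −15.698
Tm = 81.5 + (-33.2) + 20.023 − 15.698 = 52.625 → 52.6°C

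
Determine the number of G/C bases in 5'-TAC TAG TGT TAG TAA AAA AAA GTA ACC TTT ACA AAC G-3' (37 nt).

10

Base counts: G=5, A=17, T=10, C=5
G+C = 5 + 5 = 10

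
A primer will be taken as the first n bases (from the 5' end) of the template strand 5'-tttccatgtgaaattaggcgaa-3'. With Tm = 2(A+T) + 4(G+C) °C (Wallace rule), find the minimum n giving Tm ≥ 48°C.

First 17 bases: TTTCCATGTGAAATTAG → Tm = 44°C (< 48°C)
First 18 bases: TTTCCATGTGAAATTAGG → Tm = 48°C (≥ 48°C)
Since every base adds ≥2°C, Tm only increases with n, so the threshold is first crossed at n = 18.

n = 18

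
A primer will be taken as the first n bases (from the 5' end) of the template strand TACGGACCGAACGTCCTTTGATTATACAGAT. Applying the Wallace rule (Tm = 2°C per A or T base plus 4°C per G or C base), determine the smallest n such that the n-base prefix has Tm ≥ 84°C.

First 28 bases: TACGGACCGAACGTCCTTTGATTATACA → Tm = 80°C (< 84°C)
First 29 bases: TACGGACCGAACGTCCTTTGATTATACAG → Tm = 84°C (≥ 84°C)
Each additional base adds 2°C (A/T) or 4°C (G/C), so Tm is non-decreasing in n; n = 29 is the first length to reach 84°C.

n = 29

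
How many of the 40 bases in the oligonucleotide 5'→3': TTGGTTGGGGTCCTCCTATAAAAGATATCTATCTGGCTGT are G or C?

Scanning the sequence gives T=15, G=10, A=8, C=7.
G+C = 10 + 7 = 17

17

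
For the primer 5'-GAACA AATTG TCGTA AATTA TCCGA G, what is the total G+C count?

9

Scanning the sequence gives G=5, A=10, C=4, T=7.
Total G or C: 5 + 4 = 9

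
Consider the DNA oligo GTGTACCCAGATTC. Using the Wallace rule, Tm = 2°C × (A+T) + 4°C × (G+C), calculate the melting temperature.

42°C

C=4, G=3, A=3, T=4
A+T = 7, G+C = 7
Tm = 4·7 + 2·7 = 28 + 14 = 42°C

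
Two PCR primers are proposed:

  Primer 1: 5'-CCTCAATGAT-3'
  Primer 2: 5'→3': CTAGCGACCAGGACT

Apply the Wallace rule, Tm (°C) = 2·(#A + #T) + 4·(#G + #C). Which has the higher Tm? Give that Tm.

Primer 2, 48°C

Primer 1: A+T=6, G+C=4 → Tm = 2(6)+4(4) = 28°C
Primer 2: A+T=6, G+C=9 → Tm = 2(6)+4(9) = 48°C
28°C vs 48°C → primer 2 is higher.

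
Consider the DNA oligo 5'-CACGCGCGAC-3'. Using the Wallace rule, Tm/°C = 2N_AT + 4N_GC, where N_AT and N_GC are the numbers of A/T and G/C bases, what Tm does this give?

36°C

Scanning the sequence gives A=2, C=5, G=3, T=0.
So N_AT = 2 and N_GC = 8.
Tm = 2(2) + 4(8) = 4 + 32 = 36°C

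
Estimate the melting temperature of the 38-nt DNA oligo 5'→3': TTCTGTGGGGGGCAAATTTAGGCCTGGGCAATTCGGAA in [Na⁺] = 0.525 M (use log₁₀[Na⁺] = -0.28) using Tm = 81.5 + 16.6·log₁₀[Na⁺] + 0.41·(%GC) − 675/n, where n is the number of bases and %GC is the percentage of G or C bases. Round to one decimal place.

80.7°C

Length n = 38. Base counts: A=8, T=10, G=14, C=6
G+C = 20, so %GC = 20/38 × 100 = 52.632%
Salt term: 16.6 × (-0.28) = -4.648
GC term: 0.41 × 52.632 = 21.579; length term: −675/38 = −17.763
Tm = 81.5 + (-4.648) + 21.579 − 17.763 = 80.668 → 80.7°C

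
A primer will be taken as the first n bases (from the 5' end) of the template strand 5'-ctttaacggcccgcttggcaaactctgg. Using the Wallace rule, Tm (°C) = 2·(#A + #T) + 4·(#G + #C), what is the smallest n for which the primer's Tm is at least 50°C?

First 15 bases: CTTTAACGGCCCGCT → Tm = 48°C (< 50°C)
First 16 bases: CTTTAACGGCCCGCTT → Tm = 50°C (≥ 50°C)
Since every base adds ≥2°C, Tm only increases with n, so the threshold is first crossed at n = 16.

n = 16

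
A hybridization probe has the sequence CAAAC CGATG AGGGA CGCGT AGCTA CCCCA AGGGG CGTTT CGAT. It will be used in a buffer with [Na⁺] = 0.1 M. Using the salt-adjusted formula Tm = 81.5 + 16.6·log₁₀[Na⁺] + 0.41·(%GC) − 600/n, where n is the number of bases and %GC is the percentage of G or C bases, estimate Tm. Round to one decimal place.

75.5°C

Length n = 44. Counting bases: T=7, G=14, A=11, C=12
G+C = 26, so %GC = 26/44 × 100 = 59.091%
Salt term: 16.6 × (-1) = -16.6
GC term: 0.41 × 59.091 = 24.227; length term: −600/44 = −13.636
Tm = 81.5 + (-16.6) + 24.227 − 13.636 = 75.491 → 75.5°C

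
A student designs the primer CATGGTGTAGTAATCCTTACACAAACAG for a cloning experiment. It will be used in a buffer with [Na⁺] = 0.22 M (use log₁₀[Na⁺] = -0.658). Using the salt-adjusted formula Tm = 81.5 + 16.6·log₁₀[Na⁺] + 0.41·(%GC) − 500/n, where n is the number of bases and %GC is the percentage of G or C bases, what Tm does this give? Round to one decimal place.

68.8°C

Length n = 28. Scanning the sequence gives C=6, T=7, A=10, G=5.
G+C = 11, so %GC = 11/28 × 100 = 39.286%
Salt term: 16.6 × (-0.658) = -10.923
GC term: 0.41 × 39.286 = 16.107; length term: −500/28 = −17.857
Tm = 81.5 + (-10.923) + 16.107 − 17.857 = 68.827 → 68.8°C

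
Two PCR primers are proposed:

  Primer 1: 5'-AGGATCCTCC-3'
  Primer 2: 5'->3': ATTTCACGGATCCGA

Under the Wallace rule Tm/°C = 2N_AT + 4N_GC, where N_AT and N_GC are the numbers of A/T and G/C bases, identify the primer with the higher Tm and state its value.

Primer 2, 44°C

Primer 1: A+T=4, G+C=6 → Tm = 2(4)+4(6) = 32°C
Primer 2: A+T=8, G+C=7 → Tm = 2(8)+4(7) = 44°C
32°C vs 44°C → primer 2 is higher.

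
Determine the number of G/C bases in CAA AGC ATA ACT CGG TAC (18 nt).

8

Counting bases: A=7, G=3, C=5, T=3
G+C = 3 + 5 = 8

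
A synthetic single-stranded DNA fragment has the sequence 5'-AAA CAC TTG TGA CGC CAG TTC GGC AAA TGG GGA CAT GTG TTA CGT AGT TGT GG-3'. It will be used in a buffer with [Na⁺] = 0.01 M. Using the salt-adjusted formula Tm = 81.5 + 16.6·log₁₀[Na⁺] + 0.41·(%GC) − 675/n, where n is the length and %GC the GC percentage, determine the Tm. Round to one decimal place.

Length n = 53. Scanning the sequence gives T=14, A=13, C=9, G=17.
G+C = 26, so %GC = 26/53 × 100 = 49.057%
Salt term: 16.6 × (-2) = -33.2
GC term: 0.41 × 49.057 = 20.113; length term: −675/53 = −12.736
Tm = 81.5 + (-33.2) + 20.113 − 12.736 = 55.677 → 55.7°C

55.7°C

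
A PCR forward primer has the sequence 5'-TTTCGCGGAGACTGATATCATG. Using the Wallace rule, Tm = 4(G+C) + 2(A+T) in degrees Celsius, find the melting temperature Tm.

Scanning the sequence gives C=4, A=5, G=6, T=7.
AT pairs contribute 12, GC pairs contribute 10.
Tm = 4·10 + 2·12 = 40 + 24 = 64°C

64°C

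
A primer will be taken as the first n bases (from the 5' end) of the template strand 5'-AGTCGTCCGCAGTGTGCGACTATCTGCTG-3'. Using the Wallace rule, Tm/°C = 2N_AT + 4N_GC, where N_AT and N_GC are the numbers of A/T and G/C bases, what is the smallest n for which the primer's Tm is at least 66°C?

n = 20

First 19 bases: AGTCGTCCGCAGTGTGCGA → Tm = 62°C (< 66°C)
First 20 bases: AGTCGTCCGCAGTGTGCGAC → Tm = 66°C (≥ 66°C)
Each additional base adds 2°C (A/T) or 4°C (G/C), so Tm is non-decreasing in n; n = 20 is the first length to reach 66°C.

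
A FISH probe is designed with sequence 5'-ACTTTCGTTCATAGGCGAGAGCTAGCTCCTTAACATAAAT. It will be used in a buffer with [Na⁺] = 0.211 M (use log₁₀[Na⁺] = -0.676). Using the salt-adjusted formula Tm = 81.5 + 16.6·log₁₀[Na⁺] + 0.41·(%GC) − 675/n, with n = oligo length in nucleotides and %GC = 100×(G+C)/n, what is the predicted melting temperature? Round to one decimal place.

69.8°C

Length n = 40. C=9, T=12, A=12, G=7
G+C = 16, so %GC = 16/40 × 100 = 40%
Salt term: 16.6 × (-0.676) = -11.222
GC term: 0.41 × 40 = 16.4; length term: −675/40 = −16.875
Tm = 81.5 + (-11.222) + 16.4 − 16.875 = 69.803 → 69.8°C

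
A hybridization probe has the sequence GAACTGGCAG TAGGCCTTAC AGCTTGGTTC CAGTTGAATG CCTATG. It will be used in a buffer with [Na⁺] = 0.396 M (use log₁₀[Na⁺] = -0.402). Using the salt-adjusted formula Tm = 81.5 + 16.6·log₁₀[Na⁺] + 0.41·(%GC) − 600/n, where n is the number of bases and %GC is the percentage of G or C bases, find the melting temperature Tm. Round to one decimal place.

82.3°C

Length n = 46. T=13, G=13, C=10, A=10
G+C = 23, so %GC = 23/46 × 100 = 50%
Salt term: 16.6 × (-0.402) = -6.673
GC term: 0.41 × 50 = 20.5; length term: −600/46 = −13.043
Tm = 81.5 + (-6.673) + 20.5 − 13.043 = 82.284 → 82.3°C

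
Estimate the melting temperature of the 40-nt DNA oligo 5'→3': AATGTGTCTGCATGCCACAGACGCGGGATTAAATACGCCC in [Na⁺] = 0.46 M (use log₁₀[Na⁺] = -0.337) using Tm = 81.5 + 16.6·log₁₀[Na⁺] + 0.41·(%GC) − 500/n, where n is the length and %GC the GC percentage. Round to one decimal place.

Length n = 40. Scanning the sequence gives T=8, G=10, C=11, A=11.
G+C = 21, so %GC = 21/40 × 100 = 52.5%
Salt term: 16.6 × (-0.337) = -5.594
GC term: 0.41 × 52.5 = 21.525; length term: −500/40 = −12.5
Tm = 81.5 + (-5.594) + 21.525 − 12.5 = 84.931 → 84.9°C

84.9°C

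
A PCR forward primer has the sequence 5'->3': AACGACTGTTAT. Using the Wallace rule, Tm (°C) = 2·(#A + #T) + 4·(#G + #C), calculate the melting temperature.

32°C

Scanning the sequence gives G=2, T=4, A=4, C=2.
So N_AT = 8 and N_GC = 4.
Tm = 2×8 + 4×4 = 32°C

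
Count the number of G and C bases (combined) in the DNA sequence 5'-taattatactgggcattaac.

Scanning the sequence gives A=7, C=3, T=7, G=3.
Total G or C: 3 + 3 = 6

6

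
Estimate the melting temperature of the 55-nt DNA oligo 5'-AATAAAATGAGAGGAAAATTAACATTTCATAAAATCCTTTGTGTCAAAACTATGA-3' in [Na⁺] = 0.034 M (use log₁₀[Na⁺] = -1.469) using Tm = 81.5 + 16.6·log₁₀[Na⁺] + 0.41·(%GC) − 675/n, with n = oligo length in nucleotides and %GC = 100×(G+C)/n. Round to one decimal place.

54.5°C

Length n = 55. Scanning the sequence gives A=26, C=6, T=16, G=7.
G+C = 13, so %GC = 13/55 × 100 = 23.636%
Salt term: 16.6 × (-1.469) = -24.385
GC term: 0.41 × 23.636 = 9.691; length term: −675/55 = −12.273
Tm = 81.5 + (-24.385) + 9.691 − 12.273 = 54.533 → 54.5°C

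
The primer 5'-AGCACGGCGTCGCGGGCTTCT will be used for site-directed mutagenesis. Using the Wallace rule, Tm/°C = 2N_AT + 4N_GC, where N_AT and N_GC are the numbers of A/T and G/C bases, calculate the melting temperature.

72°C

Scanning the sequence gives G=8, A=2, T=4, C=7.
A+T = 6, G+C = 15
Tm = 2×6 + 4×15 = 72°C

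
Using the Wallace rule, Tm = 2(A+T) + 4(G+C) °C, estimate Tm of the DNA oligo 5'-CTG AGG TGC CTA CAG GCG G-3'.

Counting bases: C=5, A=3, T=3, G=8
So N_AT = 6 and N_GC = 13.
Tm = 4·13 + 2·6 = 52 + 12 = 64°C

64°C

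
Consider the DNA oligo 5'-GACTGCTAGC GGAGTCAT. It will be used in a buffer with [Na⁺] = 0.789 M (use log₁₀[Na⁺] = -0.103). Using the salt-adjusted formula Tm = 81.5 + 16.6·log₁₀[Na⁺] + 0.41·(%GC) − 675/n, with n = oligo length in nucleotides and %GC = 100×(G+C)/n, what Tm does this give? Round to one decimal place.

Length n = 18. G=6, T=4, A=4, C=4
G+C = 10, so %GC = 10/18 × 100 = 55.556%
Salt term: 16.6 × (-0.103) = -1.71
GC term: 0.41 × 55.556 = 22.778; length term: −675/18 = −37.5
Tm = 81.5 + (-1.71) + 22.778 − 37.5 = 65.068 → 65.1°C

65.1°C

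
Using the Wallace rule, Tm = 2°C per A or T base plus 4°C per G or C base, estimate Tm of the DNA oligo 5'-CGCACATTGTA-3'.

32°C

T=3, A=3, G=2, C=3
So N_AT = 6 and N_GC = 5.
Tm = 4·5 + 2·6 = 20 + 12 = 32°C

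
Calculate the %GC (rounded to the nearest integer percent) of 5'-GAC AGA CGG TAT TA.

43%

Scanning the sequence gives T=3, A=5, C=2, G=4.
G+C = 4 + 2 = 6 out of 14 bases
%GC = 6/14 × 100 = 42.86% ≈ 43%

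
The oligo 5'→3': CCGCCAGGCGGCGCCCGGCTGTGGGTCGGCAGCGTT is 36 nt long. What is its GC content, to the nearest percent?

Counting bases: A=2, C=13, T=5, G=16
G+C = 16 + 13 = 29 out of 36 bases
%GC = 29/36 × 100 = 80.56% ≈ 81%

81%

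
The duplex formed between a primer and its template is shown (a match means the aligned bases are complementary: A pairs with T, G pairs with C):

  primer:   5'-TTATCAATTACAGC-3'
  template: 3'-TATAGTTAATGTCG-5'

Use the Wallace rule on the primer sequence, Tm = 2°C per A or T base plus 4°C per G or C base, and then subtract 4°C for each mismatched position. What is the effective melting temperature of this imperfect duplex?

Primer base counts: A=5, T=5, G=1, C=3 → A+T=10, G+C=4
Perfect-match Tm = 2(10) + 4(4) = 20 + 16 = 36°C
Mismatches (positions where the bases are not complementary): 1 (at position 1)
Effective Tm = 36 − 1×4 = 36 − 4 = 32°C

32°C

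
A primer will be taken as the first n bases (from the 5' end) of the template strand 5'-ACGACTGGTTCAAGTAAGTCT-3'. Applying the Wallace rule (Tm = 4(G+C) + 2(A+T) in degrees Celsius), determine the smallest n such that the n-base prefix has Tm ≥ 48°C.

First 16 bases: ACGACTGGTTCAAGTA → Tm = 46°C (< 48°C)
First 17 bases: ACGACTGGTTCAAGTAA → Tm = 48°C (≥ 48°C)
Since every base adds ≥2°C, Tm only increases with n, so the threshold is first crossed at n = 17.

n = 17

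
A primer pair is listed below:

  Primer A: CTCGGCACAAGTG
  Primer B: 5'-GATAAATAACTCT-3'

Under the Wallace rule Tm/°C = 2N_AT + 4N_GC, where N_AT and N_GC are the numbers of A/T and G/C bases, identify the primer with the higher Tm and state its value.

Primer A, 42°C

Primer A: A+T=5, G+C=8 → Tm = 2(5)+4(8) = 42°C
Primer B: A+T=10, G+C=3 → Tm = 2(10)+4(3) = 32°C
42°C vs 32°C → primer A is higher.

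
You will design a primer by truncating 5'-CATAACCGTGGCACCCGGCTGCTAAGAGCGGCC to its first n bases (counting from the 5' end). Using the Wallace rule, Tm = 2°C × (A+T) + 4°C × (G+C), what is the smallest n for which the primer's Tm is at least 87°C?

First 27 bases: CATAACCGTGGCACCCGGCTGCTAAGA → Tm = 86°C (< 87°C)
First 28 bases: CATAACCGTGGCACCCGGCTGCTAAGAG → Tm = 90°C (≥ 87°C)
Since every base adds ≥2°C, Tm only increases with n, so the threshold is first crossed at n = 28.

n = 28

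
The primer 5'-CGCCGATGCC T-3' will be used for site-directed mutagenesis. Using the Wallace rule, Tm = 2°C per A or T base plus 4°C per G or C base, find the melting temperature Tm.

Scanning the sequence gives T=2, A=1, G=3, C=5.
AT pairs contribute 3, GC pairs contribute 8.
Tm = 2×3 + 4×8 = 38°C

38°C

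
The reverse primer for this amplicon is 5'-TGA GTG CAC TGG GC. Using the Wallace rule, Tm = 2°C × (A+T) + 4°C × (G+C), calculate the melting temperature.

Counting bases: G=6, A=2, C=3, T=3
So N_AT = 5 and N_GC = 9.
Tm = 2×5 + 4×9 = 46°C

46°C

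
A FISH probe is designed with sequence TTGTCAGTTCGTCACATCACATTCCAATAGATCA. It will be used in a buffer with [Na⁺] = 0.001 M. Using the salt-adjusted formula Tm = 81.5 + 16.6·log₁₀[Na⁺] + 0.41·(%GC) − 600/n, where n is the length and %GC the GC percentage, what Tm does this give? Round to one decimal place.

Length n = 34. Base counts: C=9, A=10, G=4, T=11
G+C = 13, so %GC = 13/34 × 100 = 38.235%
Salt term: 16.6 × (-3) = -49.8
GC term: 0.41 × 38.235 = 15.676; length term: −600/34 = −17.647
Tm = 81.5 + (-49.8) + 15.676 − 17.647 = 29.729 → 29.7°C

29.7°C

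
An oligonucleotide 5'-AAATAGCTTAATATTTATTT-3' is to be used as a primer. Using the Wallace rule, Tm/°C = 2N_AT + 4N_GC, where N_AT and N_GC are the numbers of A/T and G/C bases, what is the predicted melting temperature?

Counting bases: C=1, G=1, A=8, T=10
AT pairs contribute 18, GC pairs contribute 2.
Tm = 2(18) + 4(2) = 36 + 8 = 44°C

44°C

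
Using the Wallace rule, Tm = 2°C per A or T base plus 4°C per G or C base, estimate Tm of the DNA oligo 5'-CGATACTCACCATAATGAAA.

54°C

Base counts: T=4, A=9, G=2, C=5
So N_AT = 13 and N_GC = 7.
Tm = 4·7 + 2·13 = 28 + 26 = 54°C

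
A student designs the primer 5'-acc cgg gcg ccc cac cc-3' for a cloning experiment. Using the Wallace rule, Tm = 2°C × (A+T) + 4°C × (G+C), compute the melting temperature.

Base counts: A=2, C=11, T=0, G=4
So N_AT = 2 and N_GC = 15.
Tm = 2×2 + 4×15 = 64°C

64°C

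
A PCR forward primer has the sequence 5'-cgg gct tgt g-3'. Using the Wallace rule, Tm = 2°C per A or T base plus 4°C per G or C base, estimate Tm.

34°C

Counting bases: A=0, T=3, G=5, C=2
AT pairs contribute 3, GC pairs contribute 7.
Tm = 4·7 + 2·3 = 28 + 6 = 34°C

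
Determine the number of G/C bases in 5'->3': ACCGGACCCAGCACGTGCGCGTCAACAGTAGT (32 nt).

20

Counting bases: A=8, G=9, C=11, T=4
G+C = 9 + 11 = 20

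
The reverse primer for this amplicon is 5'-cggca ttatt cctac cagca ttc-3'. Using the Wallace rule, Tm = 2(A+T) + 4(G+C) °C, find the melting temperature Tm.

Base counts: T=7, C=8, A=5, G=3
A+T = 12, G+C = 11
Tm = 4·11 + 2·12 = 44 + 24 = 68°C

68°C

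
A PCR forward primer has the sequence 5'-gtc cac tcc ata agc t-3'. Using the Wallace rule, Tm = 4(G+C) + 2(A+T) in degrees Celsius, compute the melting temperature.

Base counts: T=4, C=6, A=4, G=2
AT pairs contribute 8, GC pairs contribute 8.
Tm = 2×8 + 4×8 = 48°C

48°C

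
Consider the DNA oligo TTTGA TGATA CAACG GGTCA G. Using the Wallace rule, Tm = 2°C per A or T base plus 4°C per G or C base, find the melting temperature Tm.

Base counts: C=3, A=6, G=6, T=6
AT pairs contribute 12, GC pairs contribute 9.
Tm = 4·9 + 2·12 = 36 + 24 = 60°C

60°C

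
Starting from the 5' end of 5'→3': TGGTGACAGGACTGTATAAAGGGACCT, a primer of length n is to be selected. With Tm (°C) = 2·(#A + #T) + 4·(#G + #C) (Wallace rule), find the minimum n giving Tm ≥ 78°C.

n = 26

First 25 bases: TGGTGACAGGACTGTATAAAGGGAC → Tm = 74°C (< 78°C)
First 26 bases: TGGTGACAGGACTGTATAAAGGGACC → Tm = 78°C (≥ 78°C)
Since every base adds ≥2°C, Tm only increases with n, so the threshold is first crossed at n = 26.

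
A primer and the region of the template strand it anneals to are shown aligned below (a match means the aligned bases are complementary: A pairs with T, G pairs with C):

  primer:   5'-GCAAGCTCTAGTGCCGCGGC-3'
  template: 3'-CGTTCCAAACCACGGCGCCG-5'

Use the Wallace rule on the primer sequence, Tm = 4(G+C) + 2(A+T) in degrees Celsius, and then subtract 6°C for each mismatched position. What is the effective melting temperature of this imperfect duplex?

Primer base counts: A=3, T=3, G=7, C=7 → A+T=6, G+C=14
Perfect-match Tm = 2(6) + 4(14) = 12 + 56 = 68°C
Mismatches (positions where the bases are not complementary): 3 (at positions 6, 8, 10)
Effective Tm = 68 − 3×6 = 68 − 18 = 50°C

50°C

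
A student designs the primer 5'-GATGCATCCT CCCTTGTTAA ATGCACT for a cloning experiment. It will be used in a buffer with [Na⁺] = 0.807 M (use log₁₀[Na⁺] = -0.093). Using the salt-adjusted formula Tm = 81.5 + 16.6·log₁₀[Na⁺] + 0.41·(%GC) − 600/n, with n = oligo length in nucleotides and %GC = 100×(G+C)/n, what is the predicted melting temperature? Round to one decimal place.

Length n = 27. Base counts: A=6, C=8, G=4, T=9
G+C = 12, so %GC = 12/27 × 100 = 44.444%
Salt term: 16.6 × (-0.093) = -1.544
GC term: 0.41 × 44.444 = 18.222; length term: −600/27 = −22.222
Tm = 81.5 + (-1.544) + 18.222 − 22.222 = 75.956 → 76.0°C

76.0°C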